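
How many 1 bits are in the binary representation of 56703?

56703 = 1101110101111111
Count the 1s: 1 + 1 + 1 + 1 + 1 + 1 + 1 + 1 + 1 + 1 + 1 + 1 + 1 = 13

13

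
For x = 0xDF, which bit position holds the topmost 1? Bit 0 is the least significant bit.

7

0xDF = 11011111
The topmost 1 is at position 7 (since 2^7 = 128 ≤ 223 < 256).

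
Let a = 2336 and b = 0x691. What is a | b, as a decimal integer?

2336 = 100100100000
0x691 = 011010010001
 OR → 111110110001 = 4017

4017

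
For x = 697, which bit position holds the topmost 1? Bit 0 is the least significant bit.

697 = 1010111001
The topmost 1 is at position 9 (since 2^9 = 512 ≤ 697 < 1024).

9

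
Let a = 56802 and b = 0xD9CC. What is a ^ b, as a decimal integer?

1070

56802 = 1101110111100010
0xD9CC = 1101100111001100
XOR → 0000010000101110 = 1070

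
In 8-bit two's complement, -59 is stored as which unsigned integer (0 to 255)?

59 in 8 bits: 00111011
Invert: 11000100
Add 1:  11000101 = 197
(Check: 2^8 - 59 = 256 - 59 = 197.)

197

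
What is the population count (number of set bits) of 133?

3

133 = 10000101
Count the 1s: 1 + 1 + 1 = 3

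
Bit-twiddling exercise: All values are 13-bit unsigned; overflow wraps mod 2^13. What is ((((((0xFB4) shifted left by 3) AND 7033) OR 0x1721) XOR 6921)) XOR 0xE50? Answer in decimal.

2680

0xFB4 = 0111110110100
→ shifted left by 3 (mod 2^13) → 1110110100000 = 7584
7033 = 1101101111001
→ AND → 1100100100000 = 6432
0x1721 = 1011100100001
→ OR → 1111100100001 = 7969
6921 = 1101100001001
→ XOR → 0010000101000 = 1064
0xE50 = 0111001010000
→ XOR → 0101001111000 = 2680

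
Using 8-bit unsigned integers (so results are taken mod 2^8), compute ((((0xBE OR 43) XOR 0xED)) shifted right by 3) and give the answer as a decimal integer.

0xBE = 10111110
43 = 00101011
→ OR → 10111111 = 191
0xED = 11101101
→ XOR → 01010010 = 82
→ shifted right by 3 → 00001010 = 10

10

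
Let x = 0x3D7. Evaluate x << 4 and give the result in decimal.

0x3D7 = 00001111010111
shift left by 4 → 11110101110000 = 15728
(equivalently, 983 × 2^4 = 983 × 16)

15728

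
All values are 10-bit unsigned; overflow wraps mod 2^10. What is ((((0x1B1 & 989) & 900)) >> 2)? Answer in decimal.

96

0x1B1 = 0110110001
989 = 1111011101
→ & → 0110010001 = 401
900 = 1110000100
→ & → 0110000000 = 384
→ >> 2 → 0001100000 = 96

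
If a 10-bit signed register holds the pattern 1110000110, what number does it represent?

-122

pattern = 1110000110 (MSB is 1 ⇒ negative)
Invert: 0001111001, add 1 → 0001111010 = 122, so the value is -122.
(Equivalently: 902 - 2^10 = 902 - 1024 = -122.)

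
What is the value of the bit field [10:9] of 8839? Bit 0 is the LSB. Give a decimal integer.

1

v = 10001010000111
Shift right by 9: 10001
Mask low 2 bits: 01 = 1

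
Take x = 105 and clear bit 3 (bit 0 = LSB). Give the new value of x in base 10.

97

x = 0001101001
bit 3 is currently 1; clear it via x & ~(1 << 3) = x & ~8
→ 0001100001 = 97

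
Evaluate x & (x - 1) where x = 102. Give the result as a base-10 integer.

100

x = 1100110 = 102
x - 1 = 1100101
AND   = 1100100 = 100
(x & (x - 1) clears the lowest set bit of x.)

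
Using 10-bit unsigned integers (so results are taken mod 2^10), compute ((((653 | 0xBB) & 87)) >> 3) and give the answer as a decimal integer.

2

653 = 1010001101
0xBB = 0010111011
→ | → 1010111111 = 703
87 = 0001010111
→ & → 0000010111 = 23
→ >> 3 → 0000000010 = 2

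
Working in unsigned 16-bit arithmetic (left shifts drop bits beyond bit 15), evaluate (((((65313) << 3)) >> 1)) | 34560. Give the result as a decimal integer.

65412

65313 = 1111111100100001
→ << 3 (mod 2^16) → 1111100100001000 = 63752
→ >> 1 → 0111110010000100 = 31876
34560 = 1000011100000000
→ | → 1111111110000100 = 65412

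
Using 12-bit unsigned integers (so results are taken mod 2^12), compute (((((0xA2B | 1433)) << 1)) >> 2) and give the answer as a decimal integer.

989

0xA2B = 101000101011
1433 = 010110011001
→ | → 111110111011 = 4027
→ << 1 (mod 2^12) → 111101110110 = 3958
→ >> 2 → 001111011101 = 989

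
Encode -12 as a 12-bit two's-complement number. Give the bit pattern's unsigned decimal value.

4084

12 in 12 bits: 000000001100
Invert: 111111110011
Add 1:  111111110100 = 4084
(Check: 2^12 - 12 = 4096 - 12 = 4084.)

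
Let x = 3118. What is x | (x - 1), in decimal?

3119

x = 110000101110 = 3118
x - 1 = 110000101101
OR    = 110000101111 = 3119
(x | (x - 1) sets all bits below the lowest set bit.)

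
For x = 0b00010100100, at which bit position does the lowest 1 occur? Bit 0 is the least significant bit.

2

0b00010100100 = 10100100
Trailing zeros: 2, so the lowest set bit is bit 2 (value 4).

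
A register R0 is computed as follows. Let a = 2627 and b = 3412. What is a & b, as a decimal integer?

2112

2627 = 101001000011
3412 = 110101010100
AND → 100001000000 = 2112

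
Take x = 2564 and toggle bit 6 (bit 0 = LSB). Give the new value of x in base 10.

x = 101000000100
bit 6 is currently 0; toggle it via x ^ (1 << 6) = x ^ 64
→ 101001000100 = 2628

2628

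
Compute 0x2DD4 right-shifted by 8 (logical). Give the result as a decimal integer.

0x2DD4 = 10110111010100
shift right by 8 → 00000000101101 = 45
(equivalently, floor(11732 / 256))

45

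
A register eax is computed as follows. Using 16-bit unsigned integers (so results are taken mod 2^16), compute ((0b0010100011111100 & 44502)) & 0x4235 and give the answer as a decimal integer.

20

0b0010100011111100 = 0010100011111100
44502 = 1010110111010110
→ & → 0010100011010100 = 10452
0x4235 = 0100001000110101
→ & → 0000000000010100 = 20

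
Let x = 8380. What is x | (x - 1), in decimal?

x = 10000010111100 = 8380
x - 1 = 10000010111011
OR    = 10000010111111 = 8383
(x | (x - 1) sets all bits below the lowest set bit.)

8383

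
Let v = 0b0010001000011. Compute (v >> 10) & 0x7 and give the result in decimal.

1

v = 0010001000011
Shift right by 10: 001
Mask low 3 bits: 001 = 1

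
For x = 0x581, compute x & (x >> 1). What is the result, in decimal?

128

x = 10110000001 = 1409
x>>1 = 01011000000
AND  = 00010000000 = 128
(x & (x >> 1) has a 1 wherever x has two consecutive 1 bits.)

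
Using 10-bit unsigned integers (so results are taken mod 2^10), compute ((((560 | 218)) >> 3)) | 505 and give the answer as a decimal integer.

511

560 = 1000110000
218 = 0011011010
→ | → 1011111010 = 762
→ >> 3 → 0001011111 = 95
505 = 0111111001
→ | → 0111111111 = 511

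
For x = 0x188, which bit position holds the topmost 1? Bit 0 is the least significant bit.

0x188 = 110001000
The topmost 1 is at position 8 (since 2^8 = 256 ≤ 392 < 512).

8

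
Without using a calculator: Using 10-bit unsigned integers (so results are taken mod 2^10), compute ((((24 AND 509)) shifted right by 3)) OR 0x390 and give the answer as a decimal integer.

915

24 = 0000011000
509 = 0111111101
→ AND → 0000011000 = 24
→ shifted right by 3 → 0000000011 = 3
0x390 = 1110010000
→ OR → 1110010011 = 915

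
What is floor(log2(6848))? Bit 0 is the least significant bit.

12

6848 = 1101011000000
The topmost 1 is at position 12 (since 2^12 = 4096 ≤ 6848 < 8192).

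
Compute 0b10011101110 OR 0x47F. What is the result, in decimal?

a = 10011101110
0x47F = 10001111111
 OR → 10011111111 = 1279

1279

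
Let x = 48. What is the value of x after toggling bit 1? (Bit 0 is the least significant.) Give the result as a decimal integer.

50

x = 00110000
bit 1 is currently 0; toggle it via x ^ (1 << 1) = x ^ 2
→ 00110010 = 50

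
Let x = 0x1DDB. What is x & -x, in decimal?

1

x = 1110111011011 = 7643
-x (two's complement) = …0001000100101
AND   = 0000000000001 = 1
(x & -x isolates the lowest set bit of x.)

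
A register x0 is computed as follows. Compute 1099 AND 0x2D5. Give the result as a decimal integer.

65

1099 = 10001001011
0x2D5 = 01011010101
AND → 00001000001 = 65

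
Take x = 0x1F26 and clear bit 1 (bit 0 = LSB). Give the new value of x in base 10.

x = 1111100100110
bit 1 is currently 1; clear it via x & ~(1 << 1) = x & ~2
→ 1111100100100 = 7972

7972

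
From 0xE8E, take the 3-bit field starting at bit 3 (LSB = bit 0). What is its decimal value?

1

v = 111010001110
Shift right by 3: 111010001
Mask low 3 bits: 001 = 1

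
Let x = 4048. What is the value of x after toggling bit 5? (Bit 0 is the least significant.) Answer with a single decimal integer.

4080

x = 111111010000
bit 5 is currently 0; toggle it via x ^ (1 << 5) = x ^ 32
→ 111111110000 = 4080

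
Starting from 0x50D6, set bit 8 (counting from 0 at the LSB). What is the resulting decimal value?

20950

x = 0101000011010110
bit 8 is currently 0; set it via x | (1 << 8) = x | 256
→ 0101000111010110 = 20950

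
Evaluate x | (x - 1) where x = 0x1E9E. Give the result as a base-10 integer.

7839

x = 1111010011110 = 7838
x - 1 = 1111010011101
OR    = 1111010011111 = 7839
(x | (x - 1) sets all bits below the lowest set bit.)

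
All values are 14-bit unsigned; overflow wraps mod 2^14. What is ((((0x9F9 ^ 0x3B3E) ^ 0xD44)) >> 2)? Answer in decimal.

0x9F9 = 00100111111001
0x3B3E = 11101100111110
→ ^ → 11001011000111 = 12999
0xD44 = 00110101000100
→ ^ → 11111110000011 = 16259
→ >> 2 → 00111111100000 = 4064

4064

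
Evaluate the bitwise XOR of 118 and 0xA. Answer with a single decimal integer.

124

118 = 1110110
0xA = 0001010
XOR → 1111100 = 124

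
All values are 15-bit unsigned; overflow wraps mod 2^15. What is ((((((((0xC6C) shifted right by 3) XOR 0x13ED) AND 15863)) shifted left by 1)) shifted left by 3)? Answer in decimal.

1536

0xC6C = 000110001101100
→ shifted right by 3 → 000000110001101 = 397
0x13ED = 001001111101101
→ XOR → 001001001100000 = 4704
15863 = 011110111110111
→ AND → 001000001100000 = 4192
→ shifted left by 1 (mod 2^15) → 010000011000000 = 8384
→ shifted left by 3 (mod 2^15) → 000011000000000 = 1536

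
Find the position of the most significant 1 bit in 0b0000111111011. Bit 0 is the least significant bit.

0b0000111111011 = 111111011
The topmost 1 is at position 8 (since 2^8 = 256 ≤ 507 < 512).

8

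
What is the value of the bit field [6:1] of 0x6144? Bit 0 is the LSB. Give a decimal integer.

v = 110000101000100
Shift right by 1: 11000010100010
Mask low 6 bits: 100010 = 34

34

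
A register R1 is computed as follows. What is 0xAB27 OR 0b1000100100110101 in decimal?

0xAB27 = 1010101100100111
b = 1000100100110101
 OR → 1010101100110111 = 43831

43831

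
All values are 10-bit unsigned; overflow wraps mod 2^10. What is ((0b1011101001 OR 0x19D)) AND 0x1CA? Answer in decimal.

0b1011101001 = 1011101001
0x19D = 0110011101
→ OR → 1111111101 = 1021
0x1CA = 0111001010
→ AND → 0111001000 = 456

456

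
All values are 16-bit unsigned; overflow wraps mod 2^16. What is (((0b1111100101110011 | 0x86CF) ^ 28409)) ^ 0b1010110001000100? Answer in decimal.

15682

0b1111100101110011 = 1111100101110011
0x86CF = 1000011011001111
→ | → 1111111111111111 = 65535
28409 = 0110111011111001
→ ^ → 1001000100000110 = 37126
0b1010110001000100 = 1010110001000100
→ ^ → 0011110101000010 = 15682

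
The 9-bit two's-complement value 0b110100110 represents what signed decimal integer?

pattern = 110100110 (MSB is 1 ⇒ negative)
Invert: 001011001, add 1 → 001011010 = 90, so the value is -90.
(Equivalently: 422 - 2^9 = 422 - 512 = -90.)

-90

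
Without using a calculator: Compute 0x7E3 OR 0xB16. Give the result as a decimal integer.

0x7E3 = 011111100011
0xB16 = 101100010110
 OR → 111111110111 = 4087

4087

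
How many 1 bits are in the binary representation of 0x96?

4

0x96 = 10010110
Count the 1s: 1 + 1 + 1 + 1 = 4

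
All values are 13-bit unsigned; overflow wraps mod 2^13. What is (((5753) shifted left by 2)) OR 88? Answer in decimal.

6652

5753 = 1011001111001
→ shifted left by 2 (mod 2^13) → 1100111100100 = 6628
88 = 0000001011000
→ OR → 1100111111100 = 6652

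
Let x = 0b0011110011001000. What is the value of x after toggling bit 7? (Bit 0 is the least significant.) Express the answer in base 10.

x = 0011110011001000
bit 7 is currently 1; toggle it via x ^ (1 << 7) = x ^ 128
→ 0011110001001000 = 15432

15432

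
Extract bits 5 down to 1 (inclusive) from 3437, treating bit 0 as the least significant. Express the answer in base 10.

v = 110101101101
Shift right by 1: 11010110110
Mask low 5 bits: 10110 = 22

22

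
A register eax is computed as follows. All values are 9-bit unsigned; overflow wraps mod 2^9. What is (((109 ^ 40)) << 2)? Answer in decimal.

109 = 001101101
40 = 000101000
→ ^ → 001000101 = 69
→ << 2 (mod 2^9) → 100010100 = 276

276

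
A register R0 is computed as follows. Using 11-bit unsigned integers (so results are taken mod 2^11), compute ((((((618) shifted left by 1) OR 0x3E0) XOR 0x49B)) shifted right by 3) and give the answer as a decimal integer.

618 = 01001101010
→ shifted left by 1 (mod 2^11) → 10011010100 = 1236
0x3E0 = 01111100000
→ OR → 11111110100 = 2036
0x49B = 10010011011
→ XOR → 01101101111 = 879
→ shifted right by 3 → 00001101101 = 109

109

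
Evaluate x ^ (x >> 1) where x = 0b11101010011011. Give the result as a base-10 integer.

10198

x = 11101010011011 = 15003
x>>1 = 01110101001101
XOR  = 10011111010110 = 10198
(x ^ (x >> 1) gives the standard binary-reflected Gray code of x.)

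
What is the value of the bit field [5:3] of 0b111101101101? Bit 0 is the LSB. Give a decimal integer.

v = 111101101101
Shift right by 3: 111101101
Mask low 3 bits: 101 = 5

5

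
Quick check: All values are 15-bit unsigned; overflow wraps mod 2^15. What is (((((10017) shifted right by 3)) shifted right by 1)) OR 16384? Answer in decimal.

17010

10017 = 010011100100001
→ shifted right by 3 → 000010011100100 = 1252
→ shifted right by 1 → 000001001110010 = 626
16384 = 100000000000000
→ OR → 100001001110010 = 17010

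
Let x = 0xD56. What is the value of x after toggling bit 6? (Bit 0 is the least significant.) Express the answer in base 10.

x = 110101010110
bit 6 is currently 1; toggle it via x ^ (1 << 6) = x ^ 64
→ 110100010110 = 3350

3350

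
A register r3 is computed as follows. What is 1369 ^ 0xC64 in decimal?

2365

1369 = 010101011001
0xC64 = 110001100100
XOR → 100100111101 = 2365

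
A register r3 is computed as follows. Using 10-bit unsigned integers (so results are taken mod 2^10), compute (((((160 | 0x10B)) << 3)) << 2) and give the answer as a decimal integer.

352

160 = 0010100000
0x10B = 0100001011
→ | → 0110101011 = 427
→ << 3 (mod 2^10) → 0101011000 = 344
→ << 2 (mod 2^10) → 0101100000 = 352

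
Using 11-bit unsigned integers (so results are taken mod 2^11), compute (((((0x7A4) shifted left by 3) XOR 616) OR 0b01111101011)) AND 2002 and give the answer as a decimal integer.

1986

0x7A4 = 11110100100
→ shifted left by 3 (mod 2^11) → 10100100000 = 1312
616 = 01001101000
→ XOR → 11101001000 = 1864
0b01111101011 = 01111101011
→ OR → 11111101011 = 2027
2002 = 11111010010
→ AND → 11111000010 = 1986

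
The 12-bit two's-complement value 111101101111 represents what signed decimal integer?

-145

pattern = 111101101111 (MSB is 1 ⇒ negative)
Invert: 000010010000, add 1 → 000010010001 = 145, so the value is -145.
(Equivalently: 3951 - 2^12 = 3951 - 4096 = -145.)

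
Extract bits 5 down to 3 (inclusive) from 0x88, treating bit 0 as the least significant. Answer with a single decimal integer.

1

v = 010001000
Shift right by 3: 010001
Mask low 3 bits: 001 = 1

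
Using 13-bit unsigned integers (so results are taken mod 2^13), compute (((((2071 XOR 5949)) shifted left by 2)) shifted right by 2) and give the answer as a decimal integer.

1834

2071 = 0100000010111
5949 = 1011100111101
→ XOR → 1111100101010 = 7978
→ shifted left by 2 (mod 2^13) → 1110010101000 = 7336
→ shifted right by 2 → 0011100101010 = 1834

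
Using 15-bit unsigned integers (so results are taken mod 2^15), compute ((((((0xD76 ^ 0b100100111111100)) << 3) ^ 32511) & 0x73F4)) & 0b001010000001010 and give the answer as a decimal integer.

4096

0xD76 = 000110101110110
0b100100111111100 = 100100111111100
→ ^ → 100010010001010 = 17546
→ << 3 (mod 2^15) → 010010001010000 = 9296
32511 = 111111011111111
→ ^ → 101101010101111 = 23215
0x73F4 = 111001111110100
→ & → 101001010100100 = 21156
0b001010000001010 = 001010000001010
→ & → 001000000000000 = 4096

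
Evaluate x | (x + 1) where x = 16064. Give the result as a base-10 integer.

16065

x = 11111011000000 = 16064
x + 1 = 11111011000001
OR    = 11111011000001 = 16065
(x | (x + 1) sets the lowest cleared bit.)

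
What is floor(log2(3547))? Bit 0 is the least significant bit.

3547 = 110111011011
The topmost 1 is at position 11 (since 2^11 = 2048 ≤ 3547 < 4096).

11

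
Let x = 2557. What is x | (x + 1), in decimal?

x = 100111111101 = 2557
x + 1 = 100111111110
OR    = 100111111111 = 2559
(x | (x + 1) sets the lowest cleared bit.)

2559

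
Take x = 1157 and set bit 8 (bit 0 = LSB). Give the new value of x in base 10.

x = 010010000101
bit 8 is currently 0; set it via x | (1 << 8) = x | 256
→ 010110000101 = 1413

1413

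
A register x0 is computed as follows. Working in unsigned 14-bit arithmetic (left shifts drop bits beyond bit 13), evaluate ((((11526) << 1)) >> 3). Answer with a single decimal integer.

11526 = 10110100000110
→ << 1 (mod 2^14) → 01101000001100 = 6668
→ >> 3 → 00001101000001 = 833

833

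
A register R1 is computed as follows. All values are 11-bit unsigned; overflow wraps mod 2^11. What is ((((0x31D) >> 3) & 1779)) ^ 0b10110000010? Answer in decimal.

1505

0x31D = 01100011101
→ >> 3 → 00001100011 = 99
1779 = 11011110011
→ & → 00001100011 = 99
0b10110000010 = 10110000010
→ ^ → 10111100001 = 1505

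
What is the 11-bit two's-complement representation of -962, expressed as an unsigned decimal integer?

1086

962 in 11 bits: 01111000010
Invert: 10000111101
Add 1:  10000111110 = 1086
(Check: 2^11 - 962 = 2048 - 962 = 1086.)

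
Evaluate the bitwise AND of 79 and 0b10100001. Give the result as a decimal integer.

1

79 = 01001111
b = 10100001
AND → 00000001 = 1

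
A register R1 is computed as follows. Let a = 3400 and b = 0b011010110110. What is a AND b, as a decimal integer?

1024

3400 = 110101001000
b = 011010110110
AND → 010000000000 = 1024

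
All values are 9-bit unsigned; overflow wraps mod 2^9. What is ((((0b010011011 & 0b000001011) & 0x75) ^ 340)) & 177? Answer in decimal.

17

0b010011011 = 010011011
0b000001011 = 000001011
→ & → 000001011 = 11
0x75 = 001110101
→ & → 000000001 = 1
340 = 101010100
→ ^ → 101010101 = 341
177 = 010110001
→ & → 000010001 = 17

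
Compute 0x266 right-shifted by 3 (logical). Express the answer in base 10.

76

0x266 = 1001100110
shift right by 3 → 0001001100 = 76
(equivalently, floor(614 / 8))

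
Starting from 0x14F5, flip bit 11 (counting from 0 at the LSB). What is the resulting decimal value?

7413

x = 1010011110101
bit 11 is currently 0; toggle it via x ^ (1 << 11) = x ^ 2048
→ 1110011110101 = 7413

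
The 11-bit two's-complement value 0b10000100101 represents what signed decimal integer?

pattern = 10000100101 (MSB is 1 ⇒ negative)
Invert: 01111011010, add 1 → 01111011011 = 987, so the value is -987.
(Equivalently: 1061 - 2^11 = 1061 - 2048 = -987.)

-987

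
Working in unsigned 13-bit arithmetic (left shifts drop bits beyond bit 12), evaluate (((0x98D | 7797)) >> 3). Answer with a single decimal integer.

1023

0x98D = 0100110001101
7797 = 1111001110101
→ | → 1111111111101 = 8189
→ >> 3 → 0001111111111 = 1023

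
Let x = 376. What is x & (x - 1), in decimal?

368

x = 101111000 = 376
x - 1 = 101110111
AND   = 101110000 = 368
(x & (x - 1) clears the lowest set bit of x.)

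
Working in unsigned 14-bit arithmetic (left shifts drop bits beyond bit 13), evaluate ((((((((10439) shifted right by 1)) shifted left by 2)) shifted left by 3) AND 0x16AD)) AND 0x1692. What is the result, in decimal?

1024

10439 = 10100011000111
→ shifted right by 1 → 01010001100011 = 5219
→ shifted left by 2 (mod 2^14) → 01000110001100 = 4492
→ shifted left by 3 (mod 2^14) → 00110001100000 = 3168
0x16AD = 01011010101101
→ AND → 00010000100000 = 1056
0x1692 = 01011010010010
→ AND → 00010000000000 = 1024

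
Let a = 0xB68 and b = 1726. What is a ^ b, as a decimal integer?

3542

0xB68 = 101101101000
1726 = 011010111110
XOR → 110111010110 = 3542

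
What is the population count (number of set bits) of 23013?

23013 = 101100111100101
Count the 1s: 1 + 1 + 1 + 1 + 1 + 1 + 1 + 1 + 1 = 9

9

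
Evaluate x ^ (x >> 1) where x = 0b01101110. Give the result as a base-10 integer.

89

x = 1101110 = 110
x>>1 = 0110111
XOR  = 1011001 = 89
(x ^ (x >> 1) gives the standard binary-reflected Gray code of x.)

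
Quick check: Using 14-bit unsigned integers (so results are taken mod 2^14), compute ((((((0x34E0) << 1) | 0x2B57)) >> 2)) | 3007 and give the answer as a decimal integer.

3071

0x34E0 = 11010011100000
→ << 1 (mod 2^14) → 10100111000000 = 10688
0x2B57 = 10101101010111
→ | → 10101111010111 = 11223
→ >> 2 → 00101011110101 = 2805
3007 = 00101110111111
→ | → 00101111111111 = 3071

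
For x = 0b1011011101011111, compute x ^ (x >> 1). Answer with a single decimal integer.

60656

x = 1011011101011111 = 46943
x>>1 = 0101101110101111
XOR  = 1110110011110000 = 60656
(x ^ (x >> 1) gives the standard binary-reflected Gray code of x.)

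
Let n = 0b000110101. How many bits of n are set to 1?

4

n = 110101
Count the 1s: 1 + 1 + 1 + 1 = 4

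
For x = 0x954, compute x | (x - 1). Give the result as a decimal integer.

x = 100101010100 = 2388
x - 1 = 100101010011
OR    = 100101010111 = 2391
(x | (x - 1) sets all bits below the lowest set bit.)

2391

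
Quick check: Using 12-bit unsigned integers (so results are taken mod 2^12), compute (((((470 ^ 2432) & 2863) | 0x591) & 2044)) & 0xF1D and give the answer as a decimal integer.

1300

470 = 000111010110
2432 = 100110000000
→ ^ → 100001010110 = 2134
2863 = 101100101111
→ & → 100000000110 = 2054
0x591 = 010110010001
→ | → 110110010111 = 3479
2044 = 011111111100
→ & → 010110010100 = 1428
0xF1D = 111100011101
→ & → 010100010100 = 1300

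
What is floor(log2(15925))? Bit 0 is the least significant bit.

13

15925 = 11111000110101
The topmost 1 is at position 13 (since 2^13 = 8192 ≤ 15925 < 16384).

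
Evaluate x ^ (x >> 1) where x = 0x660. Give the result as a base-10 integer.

1360

x = 11001100000 = 1632
x>>1 = 01100110000
XOR  = 10101010000 = 1360
(x ^ (x >> 1) gives the standard binary-reflected Gray code of x.)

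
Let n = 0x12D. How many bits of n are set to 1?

5

0x12D = 100101101
Count the 1s: 1 + 1 + 1 + 1 + 1 = 5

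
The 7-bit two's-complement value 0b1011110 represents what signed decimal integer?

-34

pattern = 1011110 (MSB is 1 ⇒ negative)
Invert: 0100001, add 1 → 0100010 = 34, so the value is -34.
(Equivalently: 94 - 2^7 = 94 - 128 = -34.)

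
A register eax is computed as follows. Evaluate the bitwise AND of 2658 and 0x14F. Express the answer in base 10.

66

2658 = 101001100010
0x14F = 000101001111
AND → 000001000010 = 66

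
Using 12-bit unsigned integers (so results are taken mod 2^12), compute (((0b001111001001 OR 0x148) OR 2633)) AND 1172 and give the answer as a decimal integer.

0b001111001001 = 001111001001
0x148 = 000101001000
→ OR → 001111001001 = 969
2633 = 101001001001
→ OR → 101111001001 = 3017
1172 = 010010010100
→ AND → 000010000000 = 128

128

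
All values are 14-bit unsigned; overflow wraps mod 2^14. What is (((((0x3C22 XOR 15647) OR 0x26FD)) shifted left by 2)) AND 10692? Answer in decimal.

0x3C22 = 11110000100010
15647 = 11110100011111
→ XOR → 00000100111101 = 317
0x26FD = 10011011111101
→ OR → 10011111111101 = 10237
→ shifted left by 2 (mod 2^14) → 01111111110100 = 8180
10692 = 10100111000100
→ AND → 00100111000100 = 2500

2500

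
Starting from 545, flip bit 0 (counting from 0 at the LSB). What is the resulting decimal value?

544

x = 1000100001
bit 0 is currently 1; toggle it via x ^ (1 << 0) = x ^ 1
→ 1000100000 = 544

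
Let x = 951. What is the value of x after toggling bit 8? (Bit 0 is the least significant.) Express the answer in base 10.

695

x = 1110110111
bit 8 is currently 1; toggle it via x ^ (1 << 8) = x ^ 256
→ 1010110111 = 695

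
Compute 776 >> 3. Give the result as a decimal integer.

776 = 1100001000
shift right by 3 → 0001100001 = 97
(equivalently, floor(776 / 8))

97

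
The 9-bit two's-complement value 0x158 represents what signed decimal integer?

pattern = 101011000 (MSB is 1 ⇒ negative)
Invert: 010100111, add 1 → 010101000 = 168, so the value is -168.
(Equivalently: 344 - 2^9 = 344 - 512 = -168.)

-168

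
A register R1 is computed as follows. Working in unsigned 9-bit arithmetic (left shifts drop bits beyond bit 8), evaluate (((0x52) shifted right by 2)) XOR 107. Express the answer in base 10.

0x52 = 001010010
→ shifted right by 2 → 000010100 = 20
107 = 001101011
→ XOR → 001111111 = 127

127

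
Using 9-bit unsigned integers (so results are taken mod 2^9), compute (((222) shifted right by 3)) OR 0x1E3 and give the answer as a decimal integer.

222 = 011011110
→ shifted right by 3 → 000011011 = 27
0x1E3 = 111100011
→ OR → 111111011 = 507

507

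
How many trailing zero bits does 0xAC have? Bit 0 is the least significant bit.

0xAC = 10101100
Trailing zeros: 2, so the lowest set bit is bit 2 (value 4).

2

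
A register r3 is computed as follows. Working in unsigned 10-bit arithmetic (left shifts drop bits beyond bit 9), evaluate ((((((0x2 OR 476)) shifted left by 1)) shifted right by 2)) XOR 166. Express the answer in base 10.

0x2 = 0000000010
476 = 0111011100
→ OR → 0111011110 = 478
→ shifted left by 1 (mod 2^10) → 1110111100 = 956
→ shifted right by 2 → 0011101111 = 239
166 = 0010100110
→ XOR → 0001001001 = 73

73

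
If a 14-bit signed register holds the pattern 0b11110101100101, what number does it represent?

-667

pattern = 11110101100101 (MSB is 1 ⇒ negative)
Invert: 00001010011010, add 1 → 00001010011011 = 667, so the value is -667.
(Equivalently: 15717 - 2^14 = 15717 - 16384 = -667.)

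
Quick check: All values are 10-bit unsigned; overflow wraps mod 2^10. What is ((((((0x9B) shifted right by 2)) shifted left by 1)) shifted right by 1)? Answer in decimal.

38

0x9B = 0010011011
→ shifted right by 2 → 0000100110 = 38
→ shifted left by 1 (mod 2^10) → 0001001100 = 76
→ shifted right by 1 → 0000100110 = 38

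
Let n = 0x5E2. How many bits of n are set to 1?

0x5E2 = 10111100010
Count the 1s: 1 + 1 + 1 + 1 + 1 + 1 = 6

6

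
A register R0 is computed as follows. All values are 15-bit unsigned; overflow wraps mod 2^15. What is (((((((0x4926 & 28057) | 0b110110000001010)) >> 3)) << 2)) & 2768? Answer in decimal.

640

0x4926 = 100100100100110
28057 = 110110110011001
→ & → 100100100000000 = 18688
0b110110000001010 = 110110000001010
→ | → 110110100001010 = 27914
→ >> 3 → 000110110100001 = 3489
→ << 2 (mod 2^15) → 011011010000100 = 13956
2768 = 000101011010000
→ & → 000001010000000 = 640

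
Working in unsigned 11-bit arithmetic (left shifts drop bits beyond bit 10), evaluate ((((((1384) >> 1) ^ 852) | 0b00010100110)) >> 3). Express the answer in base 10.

60

1384 = 10101101000
→ >> 1 → 01010110100 = 692
852 = 01101010100
→ ^ → 00111100000 = 480
0b00010100110 = 00010100110
→ | → 00111100110 = 486
→ >> 3 → 00000111100 = 60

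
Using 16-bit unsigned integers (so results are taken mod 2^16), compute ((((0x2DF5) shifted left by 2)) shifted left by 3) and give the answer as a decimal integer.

0x2DF5 = 0010110111110101
→ shifted left by 2 (mod 2^16) → 1011011111010100 = 47060
→ shifted left by 3 (mod 2^16) → 1011111010100000 = 48800

48800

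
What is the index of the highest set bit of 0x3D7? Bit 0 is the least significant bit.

9

0x3D7 = 1111010111
The topmost 1 is at position 9 (since 2^9 = 512 ≤ 983 < 1024).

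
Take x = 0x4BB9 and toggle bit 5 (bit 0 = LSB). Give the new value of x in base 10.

19353

x = 100101110111001
bit 5 is currently 1; toggle it via x ^ (1 << 5) = x ^ 32
→ 100101110011001 = 19353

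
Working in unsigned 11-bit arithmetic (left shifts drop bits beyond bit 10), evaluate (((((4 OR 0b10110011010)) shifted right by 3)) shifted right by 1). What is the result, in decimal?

4 = 00000000100
0b10110011010 = 10110011010
→ OR → 10110011110 = 1438
→ shifted right by 3 → 00010110011 = 179
→ shifted right by 1 → 00001011001 = 89

89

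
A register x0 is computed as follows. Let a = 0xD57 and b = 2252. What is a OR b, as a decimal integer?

3551

0xD57 = 110101010111
2252 = 100011001100
 OR → 110111011111 = 3551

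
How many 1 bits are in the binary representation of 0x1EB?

7

0x1EB = 111101011
Count the 1s: 1 + 1 + 1 + 1 + 1 + 1 + 1 = 7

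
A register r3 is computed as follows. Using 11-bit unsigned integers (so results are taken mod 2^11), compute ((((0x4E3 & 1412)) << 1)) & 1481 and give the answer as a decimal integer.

0x4E3 = 10011100011
1412 = 10110000100
→ & → 10010000000 = 1152
→ << 1 (mod 2^11) → 00100000000 = 256
1481 = 10111001001
→ & → 00100000000 = 256

256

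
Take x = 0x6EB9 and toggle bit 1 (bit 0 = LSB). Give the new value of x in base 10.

28347

x = 110111010111001
bit 1 is currently 0; toggle it via x ^ (1 << 1) = x ^ 2
→ 110111010111011 = 28347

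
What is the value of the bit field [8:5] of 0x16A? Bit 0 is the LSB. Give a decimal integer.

v = 0101101010
Shift right by 5: 01011
Mask low 4 bits: 1011 = 11

11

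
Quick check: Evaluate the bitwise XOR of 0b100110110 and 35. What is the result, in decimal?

277

a = 100110110
35 = 000100011
XOR → 100010101 = 277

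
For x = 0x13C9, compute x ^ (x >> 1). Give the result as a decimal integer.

x = 1001111001001 = 5065
x>>1 = 0100111100100
XOR  = 1101000101101 = 6701
(x ^ (x >> 1) gives the standard binary-reflected Gray code of x.)

6701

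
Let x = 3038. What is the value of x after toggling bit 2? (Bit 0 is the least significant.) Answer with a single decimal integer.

3034

x = 101111011110
bit 2 is currently 1; toggle it via x ^ (1 << 2) = x ^ 4
→ 101111011010 = 3034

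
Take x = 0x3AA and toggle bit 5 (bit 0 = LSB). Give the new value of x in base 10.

x = 1110101010
bit 5 is currently 1; toggle it via x ^ (1 << 5) = x ^ 32
→ 1110001010 = 906

906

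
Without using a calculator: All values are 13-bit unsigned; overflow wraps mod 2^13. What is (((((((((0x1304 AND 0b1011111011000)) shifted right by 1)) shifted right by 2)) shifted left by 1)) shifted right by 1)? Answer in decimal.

608

0x1304 = 1001100000100
0b1011111011000 = 1011111011000
→ AND → 1001100000000 = 4864
→ shifted right by 1 → 0100110000000 = 2432
→ shifted right by 2 → 0001001100000 = 608
→ shifted left by 1 (mod 2^13) → 0010011000000 = 1216
→ shifted right by 1 → 0001001100000 = 608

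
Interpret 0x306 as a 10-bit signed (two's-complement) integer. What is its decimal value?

pattern = 1100000110 (MSB is 1 ⇒ negative)
Invert: 0011111001, add 1 → 0011111010 = 250, so the value is -250.
(Equivalently: 774 - 2^10 = 774 - 1024 = -250.)

-250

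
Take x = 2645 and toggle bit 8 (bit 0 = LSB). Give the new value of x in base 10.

2901

x = 101001010101
bit 8 is currently 0; toggle it via x ^ (1 << 8) = x ^ 256
→ 101101010101 = 2901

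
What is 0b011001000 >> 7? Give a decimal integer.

1

x = 11001000
shift right by 7 → 00000001 = 1
(equivalently, floor(200 / 128))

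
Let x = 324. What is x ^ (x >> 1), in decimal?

x = 101000100 = 324
x>>1 = 010100010
XOR  = 111100110 = 486
(x ^ (x >> 1) gives the standard binary-reflected Gray code of x.)

486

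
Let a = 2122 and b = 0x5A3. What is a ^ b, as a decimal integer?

2122 = 100001001010
0x5A3 = 010110100011
XOR → 110111101001 = 3561

3561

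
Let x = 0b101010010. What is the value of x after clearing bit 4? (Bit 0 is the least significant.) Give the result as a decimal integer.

322

x = 101010010
bit 4 is currently 1; clear it via x & ~(1 << 4) = x & ~16
→ 101000010 = 322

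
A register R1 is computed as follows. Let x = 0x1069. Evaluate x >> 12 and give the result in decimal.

0x1069 = 1000001101001
shift right by 12 → 0000000000001 = 1
(equivalently, floor(4201 / 4096))

1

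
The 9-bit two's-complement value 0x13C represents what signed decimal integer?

-196

pattern = 100111100 (MSB is 1 ⇒ negative)
Invert: 011000011, add 1 → 011000100 = 196, so the value is -196.
(Equivalently: 316 - 2^9 = 316 - 512 = -196.)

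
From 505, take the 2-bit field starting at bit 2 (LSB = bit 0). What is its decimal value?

2

v = 0111111001
Shift right by 2: 01111110
Mask low 2 bits: 10 = 2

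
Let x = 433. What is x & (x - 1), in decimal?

x = 110110001 = 433
x - 1 = 110110000
AND   = 110110000 = 432
(x & (x - 1) clears the lowest set bit of x.)

432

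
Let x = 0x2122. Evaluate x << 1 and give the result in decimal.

0x2122 = 010000100100010
shift left by 1 → 100001001000100 = 16964
(equivalently, 8482 × 2^1 = 8482 × 2)

16964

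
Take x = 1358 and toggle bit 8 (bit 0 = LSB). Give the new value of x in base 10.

x = 10101001110
bit 8 is currently 1; toggle it via x ^ (1 << 8) = x ^ 256
→ 10001001110 = 1102

1102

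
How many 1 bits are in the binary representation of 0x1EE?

0x1EE = 111101110
Count the 1s: 1 + 1 + 1 + 1 + 1 + 1 + 1 = 7

7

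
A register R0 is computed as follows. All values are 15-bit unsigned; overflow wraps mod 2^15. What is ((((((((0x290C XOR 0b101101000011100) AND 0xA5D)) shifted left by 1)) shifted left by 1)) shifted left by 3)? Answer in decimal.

16896

0x290C = 010100100001100
0b101101000011100 = 101101000011100
→ XOR → 111001100010000 = 29456
0xA5D = 000101001011101
→ AND → 000001000010000 = 528
→ shifted left by 1 (mod 2^15) → 000010000100000 = 1056
→ shifted left by 1 (mod 2^15) → 000100001000000 = 2112
→ shifted left by 3 (mod 2^15) → 100001000000000 = 16896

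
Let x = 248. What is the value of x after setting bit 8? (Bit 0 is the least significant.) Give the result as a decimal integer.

504

x = 0011111000
bit 8 is currently 0; set it via x | (1 << 8) = x | 256
→ 0111111000 = 504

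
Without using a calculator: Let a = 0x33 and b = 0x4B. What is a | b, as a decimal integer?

0x33 = 0110011
0x4B = 1001011
 OR → 1111011 = 123

123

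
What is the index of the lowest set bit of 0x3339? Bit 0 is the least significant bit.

0

0x3339 = 11001100111001
Trailing zeros: 0, so the lowest set bit is bit 0 (value 1).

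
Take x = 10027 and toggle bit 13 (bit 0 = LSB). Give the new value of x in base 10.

x = 10011100101011
bit 13 is currently 1; toggle it via x ^ (1 << 13) = x ^ 8192
→ 00011100101011 = 1835

1835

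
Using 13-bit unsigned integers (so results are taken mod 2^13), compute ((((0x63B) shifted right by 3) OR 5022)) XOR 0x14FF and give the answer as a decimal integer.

0x63B = 0011000111011
→ shifted right by 3 → 0000011000111 = 199
5022 = 1001110011110
→ OR → 1001111011111 = 5087
0x14FF = 1010011111111
→ XOR → 0011100100000 = 1824

1824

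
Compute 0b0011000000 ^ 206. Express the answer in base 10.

a = 11000000
206 = 11001110
XOR → 00001110 = 14

14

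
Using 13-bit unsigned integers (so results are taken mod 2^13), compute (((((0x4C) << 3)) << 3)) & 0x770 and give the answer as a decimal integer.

768

0x4C = 0000001001100
→ << 3 (mod 2^13) → 0001001100000 = 608
→ << 3 (mod 2^13) → 1001100000000 = 4864
0x770 = 0011101110000
→ & → 0001100000000 = 768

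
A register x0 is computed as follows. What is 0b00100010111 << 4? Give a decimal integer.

x = 0000100010111
shift left by 4 → 1000101110000 = 4464
(equivalently, 279 × 2^4 = 279 × 16)

4464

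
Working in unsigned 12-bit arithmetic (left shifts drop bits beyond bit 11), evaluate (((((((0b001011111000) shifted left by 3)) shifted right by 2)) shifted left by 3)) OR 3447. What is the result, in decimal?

0b001011111000 = 001011111000
→ shifted left by 3 (mod 2^12) → 011111000000 = 1984
→ shifted right by 2 → 000111110000 = 496
→ shifted left by 3 (mod 2^12) → 111110000000 = 3968
3447 = 110101110111
→ OR → 111111110111 = 4087

4087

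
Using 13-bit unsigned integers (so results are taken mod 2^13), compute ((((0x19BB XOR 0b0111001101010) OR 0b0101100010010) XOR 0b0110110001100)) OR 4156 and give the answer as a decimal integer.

4735

0x19BB = 1100110111011
0b0111001101010 = 0111001101010
→ XOR → 1011111010001 = 6097
0b0101100010010 = 0101100010010
→ OR → 1111111010011 = 8147
0b0110110001100 = 0110110001100
→ XOR → 1001001011111 = 4703
4156 = 1000000111100
→ OR → 1001001111111 = 4735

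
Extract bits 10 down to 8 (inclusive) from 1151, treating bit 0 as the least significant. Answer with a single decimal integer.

4

v = 0010001111111
Shift right by 8: 00100
Mask low 3 bits: 100 = 4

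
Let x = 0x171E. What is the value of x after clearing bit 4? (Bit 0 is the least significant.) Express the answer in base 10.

5902

x = 1011100011110
bit 4 is currently 1; clear it via x & ~(1 << 4) = x & ~16
→ 1011100001110 = 5902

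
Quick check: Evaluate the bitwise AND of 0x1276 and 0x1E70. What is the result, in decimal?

4720

0x1276 = 1001001110110
0x1E70 = 1111001110000
AND → 1001001110000 = 4720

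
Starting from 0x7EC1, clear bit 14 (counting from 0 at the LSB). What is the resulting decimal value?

16065

x = 111111011000001
bit 14 is currently 1; clear it via x & ~(1 << 14) = x & ~16384
→ 011111011000001 = 16065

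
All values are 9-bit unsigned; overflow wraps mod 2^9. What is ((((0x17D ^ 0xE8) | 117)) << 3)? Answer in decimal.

0x17D = 101111101
0xE8 = 011101000
→ ^ → 110010101 = 405
117 = 001110101
→ | → 111110101 = 501
→ << 3 (mod 2^9) → 110101000 = 424

424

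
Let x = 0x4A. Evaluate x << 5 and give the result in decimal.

0x4A = 000001001010
shift left by 5 → 100101000000 = 2368
(equivalently, 74 × 2^5 = 74 × 32)

2368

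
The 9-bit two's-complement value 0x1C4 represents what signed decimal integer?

pattern = 111000100 (MSB is 1 ⇒ negative)
Invert: 000111011, add 1 → 000111100 = 60, so the value is -60.
(Equivalently: 452 - 2^9 = 452 - 512 = -60.)

-60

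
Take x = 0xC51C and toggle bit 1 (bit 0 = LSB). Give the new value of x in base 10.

50462

x = 1100010100011100
bit 1 is currently 0; toggle it via x ^ (1 << 1) = x ^ 2
→ 1100010100011110 = 50462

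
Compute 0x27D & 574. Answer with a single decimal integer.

572

0x27D = 1001111101
574 = 1000111110
AND → 1000111100 = 572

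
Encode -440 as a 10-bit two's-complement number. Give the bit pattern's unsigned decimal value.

440 in 10 bits: 0110111000
Invert: 1001000111
Add 1:  1001001000 = 584
(Check: 2^10 - 440 = 1024 - 440 = 584.)

584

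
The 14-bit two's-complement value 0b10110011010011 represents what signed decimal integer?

pattern = 10110011010011 (MSB is 1 ⇒ negative)
Invert: 01001100101100, add 1 → 01001100101101 = 4909, so the value is -4909.
(Equivalently: 11475 - 2^14 = 11475 - 16384 = -4909.)

-4909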